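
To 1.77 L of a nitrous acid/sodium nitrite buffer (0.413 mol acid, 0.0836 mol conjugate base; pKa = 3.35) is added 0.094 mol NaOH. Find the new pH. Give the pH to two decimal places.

OH- converts HNO2 to NO2-: HNO2 → 0.319 mol, NO2- → 0.178 mol.
pH = pKa + log(n_NO2-/n_HNO2) = 3.35 + log(0.178/0.319) = 3.35 + (-0.253)

pH = 3.10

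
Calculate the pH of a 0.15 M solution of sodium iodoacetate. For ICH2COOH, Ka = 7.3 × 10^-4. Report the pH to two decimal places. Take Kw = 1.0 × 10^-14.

pH = 8.16

ICH2COO- is the conjugate base of the weak acid ICH2COOH.
Kb = Kw/Ka = 1.0×10^-14 / 7.3 × 10^-4 = 1.37 × 10^-11
Kb = [OH-]²/(0.15 − [OH-]) = 1.37 × 10^-11
Since Kb ≪ C₀, [OH-] ≈ √(Kb·C₀) = 1.43 × 10^-6 M.
([OH-]/C₀ = 0.00096% < 5%, so the approximation holds.)
pOH = 5.84, so pH = 14.00 − pOH = 8.16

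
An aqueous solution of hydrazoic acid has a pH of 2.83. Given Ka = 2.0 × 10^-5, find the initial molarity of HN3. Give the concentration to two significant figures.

C₀ = 1.1 × 10^-1 M

[H+] = 10^(-2.83) = 1.48 × 10^-3 M = x
Ka = x²/(C₀ − x) ⇒ C₀ = x + x²/Ka
C₀ = 1.48 × 10^-3 + (1.48 × 10^-3)²/(2.0 × 10^-5) = 1.11 × 10^-1 M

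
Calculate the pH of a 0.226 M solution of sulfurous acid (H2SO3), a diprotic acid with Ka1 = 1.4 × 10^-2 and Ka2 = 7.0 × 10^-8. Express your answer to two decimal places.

Ka1 ≫ Ka2, so treat the first dissociation as the only significant source of H+.
Ka1 = x²/(0.226 − x) = 1.4 × 10^-2
Solving the quadratic: x = (−Ka1 + √(Ka1² + 4·Ka1·C₀))/2 = 4.97 × 10^-2 M
pH = −log(4.97 × 10^-2) = 1.30

pH = 1.30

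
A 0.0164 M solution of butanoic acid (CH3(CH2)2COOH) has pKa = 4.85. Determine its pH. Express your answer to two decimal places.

CH3(CH2)2COOH ⇌ CH3(CH2)2COO- + H+
Ka = 10^(−4.85) = 1.41 × 10^-5
Ka = x²/(0.0164 − x) = 1.41 × 10^-5
Assume x ≪ 0.0164: x ≈ √(1.41 × 10^-5 × 0.0164) = 4.81 × 10^-4 M
(x/C₀ = 2.9% < 5%, so the approximation holds.)
pH = −log(4.81 × 10^-4) = 3.32

pH = 3.32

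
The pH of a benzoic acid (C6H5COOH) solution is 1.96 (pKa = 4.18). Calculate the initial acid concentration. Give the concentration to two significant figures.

C₀ = 1.8 M

[H+] = 10^(-1.96) = 1.10 × 10^-2 M = x
Ka = 10^(−4.18) = 6.61 × 10^-5
Ka = x²/(C₀ − x) ⇒ C₀ = x + x²/Ka
C₀ = 1.10 × 10^-2 + (1.10 × 10^-2)²/(6.61 × 10^-5) = 1.84 M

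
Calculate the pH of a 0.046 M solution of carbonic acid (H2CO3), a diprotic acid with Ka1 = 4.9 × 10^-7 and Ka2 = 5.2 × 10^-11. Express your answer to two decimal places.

Since Ka1 ≫ Ka2, the first ionization dominates [H+].
Ka1 = x²/(0.046 − x) = 4.9 × 10^-7
x ≈ √(4.9 × 10^-7 × 0.046) = 1.50 × 10^-4 M
pH = −log(1.50 × 10^-4) = 3.82

pH = 3.82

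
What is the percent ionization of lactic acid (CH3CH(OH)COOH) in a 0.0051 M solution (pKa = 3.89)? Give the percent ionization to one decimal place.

CH3CH(OH)COOH ⇌ CH3CH(OH)COO- + H+; let x = [H+] at equilibrium.
Ka = 10^(−3.89) = 1.29 × 10^-4
Solve x² + 0.000129x − 6.58e-07 = 0 → x = 7.49 × 10^-4 M
Fraction ionized = 7.49 × 10^-4 / 0.0051 = 0.1469 → 14.7%

14.7%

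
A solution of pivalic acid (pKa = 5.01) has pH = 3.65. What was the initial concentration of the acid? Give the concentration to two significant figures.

[H+] = 10^(-3.65) = 2.24 × 10^-4 M = x
Ka = 10^(−5.01) = 9.77 × 10^-6
Ka = x²/(C₀ − x) ⇒ C₀ = x + x²/Ka
C₀ = 2.24 × 10^-4 + (2.24 × 10^-4)²/(9.77 × 10^-6) = 5.36 × 10^-3 M

C₀ = 5.4 × 10^-3 M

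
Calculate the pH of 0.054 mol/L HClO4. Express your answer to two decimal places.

HClO4 is a strong acid and dissociates completely, so [H+] = 0.054 M.
pH = -log(0.054) = 1.27

pH = 1.27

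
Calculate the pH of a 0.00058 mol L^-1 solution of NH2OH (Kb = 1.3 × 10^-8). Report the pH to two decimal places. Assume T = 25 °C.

NH2OH + H2O ⇌ NH3OH+ + OH-
From the ICE table, Kb = x²/(0.00058 − x) = 1.3 × 10^-8.
Since Kb ≪ C₀, x ≈ √(Kb·C₀) = 2.75 × 10^-6 M.
Check: 0.47% ionized — well under 5%, approximation valid.
pOH = −log(2.75 × 10^-6) = 5.56; pH = 14.00 − 5.56 = 8.44

pH = 8.44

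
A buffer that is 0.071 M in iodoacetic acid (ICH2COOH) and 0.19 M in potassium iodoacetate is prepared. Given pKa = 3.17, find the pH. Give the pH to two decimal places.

Henderson–Hasselbalch: pH = pKa + log([ICH2COO-]/[ICH2COOH]) = 3.17 + log(0.19/0.071)
pH = 3.17 + (+0.427) = 3.60

pH = 3.60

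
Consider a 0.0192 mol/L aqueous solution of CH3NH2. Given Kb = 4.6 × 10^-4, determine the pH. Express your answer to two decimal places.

pH = 11.44

CH3NH2 + H2O ⇌ CH3NH3+ + OH-
Kb = [OH-]²/(0.0192 − [OH-]) = 4.6 × 10^-4
[OH-] is not negligible relative to C₀; solve [OH-]² + 0.00046·[OH-] − 8.83e-06 = 0.
[OH-] = [−0.00046 + √(0.00046² + 3.53e-05)]/2 = 2.75 × 10^-3 M
pOH = −log(2.75 × 10^-3) = 2.56; pH = 14.00 − 2.56 = 11.44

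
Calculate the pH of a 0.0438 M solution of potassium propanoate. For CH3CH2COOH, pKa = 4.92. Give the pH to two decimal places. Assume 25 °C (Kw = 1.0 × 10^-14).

CH3CH2COO- is the conjugate base of the weak acid CH3CH2COOH.
Ka = 10^(−4.92) = 1.20 × 10^-5
Kb = Kw/Ka = 1.0×10^-14 / 1.20 × 10^-5 = 8.33 × 10^-10
Kb = [OH-]²/(0.0438 − [OH-]) = 8.33 × 10^-10
Assume [OH-] ≪ 0.0438: [OH-] ≈ √(8.33 × 10^-10 × 0.0438) = 6.04 × 10^-6 M
Check: 0.014% ionized — well under 5%, approximation valid.
pOH = −log(6.04 × 10^-6) = 5.22; pH = 14.00 − 5.22 = 8.78

pH = 8.78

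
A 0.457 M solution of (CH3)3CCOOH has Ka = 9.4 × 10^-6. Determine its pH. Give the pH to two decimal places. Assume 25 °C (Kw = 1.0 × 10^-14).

(CH3)3CCOOH ⇌ (CH3)3CCOO- + H+
Ka = [H+]²/(0.457 − [H+]) = 9.4 × 10^-6
Neglecting [H+] in the denominator: [H+] = √(9.4 × 10^-6 × 0.457) = 2.07 × 10^-3 M
Check: 0.45% ionized — well under 5%, approximation valid.
pH = −log(2.07 × 10^-3) = 2.68

pH = 2.68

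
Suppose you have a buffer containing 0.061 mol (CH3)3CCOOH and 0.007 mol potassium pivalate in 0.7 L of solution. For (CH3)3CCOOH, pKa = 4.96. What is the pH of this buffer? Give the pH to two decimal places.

Henderson–Hasselbalch: pH = pKa + log([(CH3)3CCOO-]/[(CH3)3CCOOH]) = 4.96 + log(0.007/0.061)
pH = 4.96 + (-0.940) = 4.02

pH = 4.02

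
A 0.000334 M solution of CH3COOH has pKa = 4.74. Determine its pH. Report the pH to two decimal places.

CH3COOH ⇌ CH3COO- + H+
Ka = 10^(−4.74) = 1.82 × 10^-5
Let x = [H+] at equilibrium. Ka = x²/(0.000334 − x).
The 5% rule fails; solving x² + Ka·x − Ka·C₀ = 0 exactly:
x = (−Ka + √(Ka² + 4·Ka·C₀))/2 = 6.94 × 10^-5 M
pH = −log[H+] = −log(6.94 × 10^-5) = 4.16

pH = 4.16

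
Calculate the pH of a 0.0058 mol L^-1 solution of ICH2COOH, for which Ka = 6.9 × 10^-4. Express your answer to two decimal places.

pH = 2.77

ICH2COOH ⇌ ICH2COO- + H+
Let x = [H+] at equilibrium. Ka = x²/(0.0058 − x).
The 5% rule fails; solving x² + Ka·x − Ka·C₀ = 0 exactly:
x = (−Ka + √(Ka² + 4·Ka·C₀))/2 = 1.69 × 10^-3 M
pH = −log[H+] = −log(1.69 × 10^-3) = 2.77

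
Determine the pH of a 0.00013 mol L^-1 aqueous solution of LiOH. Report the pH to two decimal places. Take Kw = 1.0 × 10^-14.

pH = 10.11

LiOH is a strong base; [OH-] = 0.00013 M.
pOH = -log(0.00013) = 3.89
pH = 14.00 - 3.89 = 10.11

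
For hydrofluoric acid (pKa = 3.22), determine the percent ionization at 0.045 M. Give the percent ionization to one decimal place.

HF ⇌ F- + H+; let x = [H+] at equilibrium.
Ka = 10^(−3.22) = 6.03 × 10^-4
Solve x² + 0.000603x − 2.71e-05 = 0 → x = 4.92 × 10^-3 M
Fraction ionized = 4.92 × 10^-3 / 0.045 = 0.1093 → 10.9%

10.9%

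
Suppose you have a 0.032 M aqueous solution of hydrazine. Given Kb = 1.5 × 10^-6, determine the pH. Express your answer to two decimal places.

pH = 10.34

N2H4 + H2O ⇌ N2H5+ + OH-
From the ICE table, Kb = [OH-]²/(0.032 − [OH-]) = 1.5 × 10^-6.
Since Kb ≪ C₀, [OH-] ≈ √(Kb·C₀) = 2.19 × 10^-4 M.
pOH = −log(2.19 × 10^-4) = 3.66; pH = 14.00 − 3.66 = 10.34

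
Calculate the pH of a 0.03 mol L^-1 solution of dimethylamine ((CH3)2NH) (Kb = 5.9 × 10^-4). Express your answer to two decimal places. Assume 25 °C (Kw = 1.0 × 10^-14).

(CH3)2NH + H2O ⇌ (CH3)2NH2+ + OH-
Kb = x²/(0.03 − x) = 5.9 × 10^-4
The 5% rule fails; solving x² + Kb·x − Kb·C₀ = 0 exactly:
x = [−0.00059 + √(0.00059² + 7.08e-05)]/2 = 3.92 × 10^-3 M
pOH = −log(3.92 × 10^-3) = 2.41; pH = 14.00 − 2.41 = 11.59

pH = 11.59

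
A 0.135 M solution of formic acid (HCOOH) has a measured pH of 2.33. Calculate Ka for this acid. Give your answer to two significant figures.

[H+] = 10^(-2.33) = 4.68 × 10^-3 M
At equilibrium [HA] = 0.135 − 4.68 × 10^-3 = 1.30 × 10^-1 M
Ka = [H+][A-]/[HA] = (4.68 × 10^-3)² / 1.30 × 10^-1 = 1.7 × 10^-4

Ka = 1.7 × 10^-4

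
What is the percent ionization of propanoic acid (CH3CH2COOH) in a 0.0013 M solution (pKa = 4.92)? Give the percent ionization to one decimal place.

CH3CH2COOH ⇌ CH3CH2COO- + H+; let x = [H+] at equilibrium.
Ka = 10^(−4.92) = 1.20 × 10^-5
Ka = x²/(C₀ − x); solving the quadratic gives x = 1.19 × 10^-4 M.
% ionization = x/C₀ × 100% = 1.19 × 10^-4/0.0013 × 100% = 9.2%

9.2%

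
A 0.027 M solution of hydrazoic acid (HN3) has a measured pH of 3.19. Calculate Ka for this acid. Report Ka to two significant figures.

[H+] = 10^(-3.19) = 6.46 × 10^-4 M
At equilibrium [HA] = 0.027 − 6.46 × 10^-4 = 2.64 × 10^-2 M
Ka = [H+][A-]/[HA] = (6.46 × 10^-4)² / 2.64 × 10^-2 = 1.6 × 10^-5

Ka = 1.6 × 10^-5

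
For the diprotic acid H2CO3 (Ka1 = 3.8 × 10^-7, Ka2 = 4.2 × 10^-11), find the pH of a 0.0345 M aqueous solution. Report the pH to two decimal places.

pH = 3.94

Ka1 ≫ Ka2, so treat the first dissociation as the only significant source of H+.
Ka1 = x²/(0.0345 − x) = 3.8 × 10^-7
x ≈ √(3.8 × 10^-7 × 0.0345) = 1.14 × 10^-4 M
pH = −log(1.14 × 10^-4) = 3.94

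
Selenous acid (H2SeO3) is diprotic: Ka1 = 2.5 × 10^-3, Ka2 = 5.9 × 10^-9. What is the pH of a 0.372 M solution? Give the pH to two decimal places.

pH = 1.53

Since Ka1 ≫ Ka2, the first ionization dominates [H+].
Ka1 = x²/(0.372 − x) = 2.5 × 10^-3
Solving the quadratic: x = (−Ka1 + √(Ka1² + 4·Ka1·C₀))/2 = 2.93 × 10^-2 M
pH = −log(2.93 × 10^-2) = 1.53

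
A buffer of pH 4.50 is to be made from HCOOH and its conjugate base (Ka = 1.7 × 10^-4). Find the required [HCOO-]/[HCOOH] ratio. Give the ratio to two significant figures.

pKa = -log(1.7 × 10^-4) = 3.770
pH = pKa + log(r) ⇒ log(r) = 4.50 − 3.770 = +0.730
r = [HCOO-]/[HCOOH] = 10^(+0.730) = 5.37

ratio = 5.4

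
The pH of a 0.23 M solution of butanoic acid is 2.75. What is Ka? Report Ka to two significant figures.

[H+] = 10^(-2.75) = 1.78 × 10^-3 M
At equilibrium [HA] = 0.23 − 1.78 × 10^-3 = 2.28 × 10^-1 M
Ka = [H+][A-]/[HA] = (1.78 × 10^-3)² / 2.28 × 10^-1 = 1.4 × 10^-5

Ka = 1.4 × 10^-5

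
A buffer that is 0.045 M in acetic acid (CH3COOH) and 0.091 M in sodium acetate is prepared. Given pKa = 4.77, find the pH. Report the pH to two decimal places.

pH = 5.08

pH = pKa + log([A⁻]/[HA]) = 4.77 + log(0.091/0.045)
pH = 4.77 + (+0.306) = 5.08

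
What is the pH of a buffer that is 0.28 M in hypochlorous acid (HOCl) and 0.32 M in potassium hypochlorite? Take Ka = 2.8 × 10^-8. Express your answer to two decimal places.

pH = 7.61

pKa = −log(2.8 × 10^-8) = 7.553
Using pH = pKa + log([base]/[acid]) with [base]/[acid] = 0.32/0.28:
pH = 7.553 + (+0.058) = 7.61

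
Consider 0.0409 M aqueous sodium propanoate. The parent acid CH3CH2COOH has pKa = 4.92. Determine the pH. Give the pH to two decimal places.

CH3CH2COO- is the conjugate base of the weak acid CH3CH2COOH.
Ka = 10^(−4.92) = 1.20 × 10^-5
Kb = Kw/Ka = 1.0×10^-14 / 1.20 × 10^-5 = 8.33 × 10^-10
Let x = [OH-] at equilibrium. Kb = x²/(0.0409 − x).
Since Kb ≪ C₀, x ≈ √(Kb·C₀) = 5.84 × 10^-6 M.
Check: 0.014% ionized — well under 5%, approximation valid.
pOH = 5.23, so pH = 14.00 − pOH = 8.77

pH = 8.77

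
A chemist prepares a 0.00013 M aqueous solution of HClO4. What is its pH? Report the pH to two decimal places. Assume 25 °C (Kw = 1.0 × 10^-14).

HClO4 is a strong acid and dissociates completely, so [H+] = 0.00013 M.
pH = -log(0.00013) = 3.89

pH = 3.89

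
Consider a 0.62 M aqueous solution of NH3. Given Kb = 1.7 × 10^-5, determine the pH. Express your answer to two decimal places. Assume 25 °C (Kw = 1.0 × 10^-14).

NH3 + H2O ⇌ NH4+ + OH-
Kb = [OH-]²/(0.62 − [OH-]) = 1.7 × 10^-5
Assume [OH-] ≪ 0.62: [OH-] ≈ √(1.7 × 10^-5 × 0.62) = 3.25 × 10^-3 M
pOH = −log(3.25 × 10^-3) = 2.49; pH = 14.00 − 2.49 = 11.51

pH = 11.51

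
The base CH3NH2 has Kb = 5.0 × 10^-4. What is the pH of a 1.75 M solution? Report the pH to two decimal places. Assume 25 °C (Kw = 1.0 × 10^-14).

CH3NH2 + H2O ⇌ CH3NH3+ + OH-
From the ICE table, Kb = [OH-]²/(1.75 − [OH-]) = 5.0 × 10^-4.
Assume [OH-] ≪ 1.75: [OH-] ≈ √(5.0 × 10^-4 × 1.75) = 2.96 × 10^-2 M
Check: 1.7% ionized — well under 5%, approximation valid.
pOH = 1.53, so pH = 14.00 − pOH = 12.47

pH = 12.47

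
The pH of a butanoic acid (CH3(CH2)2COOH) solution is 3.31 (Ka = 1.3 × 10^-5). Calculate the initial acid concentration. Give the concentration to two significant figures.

C₀ = 1.9 × 10^-2 M

[H+] = 10^(-3.31) = 4.90 × 10^-4 M = x
Ka = x²/(C₀ − x) ⇒ C₀ = x + x²/Ka
C₀ = 4.90 × 10^-4 + (4.90 × 10^-4)²/(1.3 × 10^-5) = 1.90 × 10^-2 M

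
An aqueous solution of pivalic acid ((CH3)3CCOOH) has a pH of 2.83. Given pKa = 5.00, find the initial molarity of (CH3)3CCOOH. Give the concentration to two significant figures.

[H+] = 10^(-2.83) = 1.48 × 10^-3 M = x
Ka = 10^(−5.00) = 1.00 × 10^-5
Ka = x²/(C₀ − x) ⇒ C₀ = x + x²/Ka
C₀ = 1.48 × 10^-3 + (1.48 × 10^-3)²/(1.00 × 10^-5) = 2.21 × 10^-1 M

C₀ = 2.2 × 10^-1 M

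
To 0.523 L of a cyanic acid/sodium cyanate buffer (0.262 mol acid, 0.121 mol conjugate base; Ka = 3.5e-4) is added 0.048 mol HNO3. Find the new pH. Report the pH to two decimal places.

pH = 2.83

After neutralization: n(HOCN) = 0.31 mol, n(OCN-) = 0.073 mol.
pKa = −log(3.5 × 10^-4) = 3.456
pH = pKa + log([A⁻]/[HA]) = 3.456 + log(0.073/0.31) = 3.456 -0.628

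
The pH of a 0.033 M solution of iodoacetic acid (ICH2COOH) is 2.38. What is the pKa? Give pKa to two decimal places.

[H+] = 10^(-2.38) = 4.17 × 10^-3 M
At equilibrium [HA] = 0.033 − 4.17 × 10^-3 = 2.88 × 10^-2 M
Ka = [H+][A-]/[HA] = (4.17 × 10^-3)² / 2.88 × 10^-2 = 6.04 × 10^-4
pKa = -log(6.04 × 10^-4) = 3.22

pKa = 3.22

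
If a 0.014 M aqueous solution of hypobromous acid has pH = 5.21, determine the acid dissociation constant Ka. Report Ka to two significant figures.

[H+] = 10^(-5.21) = 6.17 × 10^-6 M
At equilibrium [HA] = 0.014 − 6.17 × 10^-6 = 1.40 × 10^-2 M
Ka = [H+][A-]/[HA] = (6.17 × 10^-6)² / 1.40 × 10^-2 = 2.7 × 10^-9

Ka = 2.7 × 10^-9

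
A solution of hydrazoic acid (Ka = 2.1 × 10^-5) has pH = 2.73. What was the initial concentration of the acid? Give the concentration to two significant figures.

[H+] = 10^(-2.73) = 1.86 × 10^-3 M = x
Ka = x²/(C₀ − x) ⇒ C₀ = x + x²/Ka
C₀ = 1.86 × 10^-3 + (1.86 × 10^-3)²/(2.1 × 10^-5) = 1.67 × 10^-1 M

C₀ = 1.7 × 10^-1 M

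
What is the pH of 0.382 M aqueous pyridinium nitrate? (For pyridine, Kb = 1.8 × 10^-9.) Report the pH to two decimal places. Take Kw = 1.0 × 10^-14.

pH = 2.84

C5H5NH+ is the conjugate acid of the weak base C5H5N.
Ka = Kw/Kb = 1.0×10^-14 / 1.8 × 10^-9 = 5.56 × 10^-6
From the ICE table, Ka = x²/(0.382 − x) = 5.56 × 10^-6.
Assume x ≪ 0.382: x ≈ √(5.56 × 10^-6 × 0.382) = 1.46 × 10^-3 M
Check: 0.38% ionized — well under 5%, approximation valid.
pH = −log(1.46 × 10^-3) = 2.84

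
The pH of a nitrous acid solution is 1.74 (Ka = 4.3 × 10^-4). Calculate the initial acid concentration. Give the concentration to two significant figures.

C₀ = 7.9 × 10^-1 M

[H+] = 10^(-1.74) = 1.82 × 10^-2 M = x
Ka = x²/(C₀ − x) ⇒ C₀ = x + x²/Ka
C₀ = 1.82 × 10^-2 + (1.82 × 10^-2)²/(4.3 × 10^-4) = 7.89 × 10^-1 M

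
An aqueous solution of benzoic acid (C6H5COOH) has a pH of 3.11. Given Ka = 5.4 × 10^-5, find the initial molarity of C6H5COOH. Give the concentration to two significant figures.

C₀ = 1.2 × 10^-2 M

[H+] = 10^(-3.11) = 7.76 × 10^-4 M = x
Ka = x²/(C₀ − x) ⇒ C₀ = x + x²/Ka
C₀ = 7.76 × 10^-4 + (7.76 × 10^-4)²/(5.4 × 10^-5) = 1.19 × 10^-2 M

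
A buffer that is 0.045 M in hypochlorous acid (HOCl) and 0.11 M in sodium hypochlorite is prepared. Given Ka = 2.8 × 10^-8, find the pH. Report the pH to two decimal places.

pKa = −log(2.8 × 10^-8) = 7.553
Using pH = pKa + log([base]/[acid]) with [base]/[acid] = 0.11/0.045:
pH = 7.553 + (+0.388) = 7.94

pH = 7.94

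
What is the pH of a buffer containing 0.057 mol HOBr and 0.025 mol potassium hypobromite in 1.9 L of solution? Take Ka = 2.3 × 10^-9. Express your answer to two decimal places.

pH = 8.28

pKa = −log(2.3 × 10^-9) = 8.638
pH = pKa + log([A⁻]/[HA]) = 8.638 + log(0.025/0.057)
pH = 8.638 + (-0.358) = 8.28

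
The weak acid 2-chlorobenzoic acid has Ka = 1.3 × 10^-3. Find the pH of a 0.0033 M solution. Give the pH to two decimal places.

ClC6H4COOH ⇌ ClC6H4COO- + H+
Let x = [H+] at equilibrium. Ka = x²/(0.0033 − x).
Here C₀/Ka ≈ 2.54, so the small-x approximation fails. Use the quadratic:
x = [−0.0013 + √(0.0013² + 1.72e-05)]/2 = 1.52 × 10^-3 M
pH = −log[H+] = −log(1.52 × 10^-3) = 2.82

pH = 2.82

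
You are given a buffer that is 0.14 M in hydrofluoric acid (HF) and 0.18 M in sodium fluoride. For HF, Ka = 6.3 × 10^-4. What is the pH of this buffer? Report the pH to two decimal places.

pKa = −log(6.3 × 10^-4) = 3.201
pH = pKa + log([A⁻]/[HA]) = 3.201 + log(0.18/0.14)
pH = 3.201 + (+0.109) = 3.31

pH = 3.31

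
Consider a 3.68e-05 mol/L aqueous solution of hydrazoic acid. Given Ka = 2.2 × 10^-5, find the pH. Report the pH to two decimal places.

HN3 ⇌ N3- + H+
From the ICE table, Ka = x²/(3.68e-05 − x) = 2.2 × 10^-5.
The 5% rule fails; solving x² + Ka·x − Ka·C₀ = 0 exactly:
x = [−2.2e-05 + √(2.2e-05² + 3.24e-09)]/2 = 1.95 × 10^-5 M
pH = −log[H+] = −log(1.95 × 10^-5) = 4.71

pH = 4.71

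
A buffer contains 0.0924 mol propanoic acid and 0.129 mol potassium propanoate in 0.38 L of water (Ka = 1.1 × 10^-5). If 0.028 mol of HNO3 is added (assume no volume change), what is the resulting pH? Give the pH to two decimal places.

pH = 4.88

After neutralization: n(CH3CH2COOH) = 0.12 mol, n(CH3CH2COO-) = 0.101 mol.
pKa = −log(1.1 × 10^-5) = 4.959
Henderson–Hasselbalch with mole ratio 0.101/0.12: pH = 4.959 + (-0.075)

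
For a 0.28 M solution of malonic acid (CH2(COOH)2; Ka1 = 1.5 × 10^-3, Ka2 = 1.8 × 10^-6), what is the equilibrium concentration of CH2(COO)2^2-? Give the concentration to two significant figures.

First ionization gives [H+] ≈ [CH2(COOH)COO-] = 1.98 × 10^-2 M.
Second step: Ka2 = [H+][CH2(COO)2^2-]/[CH2(COOH)COO-] ≈ [CH2(COO)2^2-] (since [H+] ≈ [CH2(COOH)COO-]).
So [CH2(COO)2^2-] ≈ Ka2.

1.8 × 10^-6 M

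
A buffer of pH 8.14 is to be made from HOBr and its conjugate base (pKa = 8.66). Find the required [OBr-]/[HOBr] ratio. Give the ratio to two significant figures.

pH = pKa + log(r) ⇒ log(r) = 8.14 − 8.66 = -0.52
r = [OBr-]/[HOBr] = 10^(-0.52) = 0.302

ratio = 0.30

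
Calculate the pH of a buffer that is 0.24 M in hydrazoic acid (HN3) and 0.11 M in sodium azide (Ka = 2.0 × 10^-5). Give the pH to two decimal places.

pH = 4.36

pKa = −log(2.0 × 10^-5) = 4.699
Using pH = pKa + log([base]/[acid]) with [base]/[acid] = 0.11/0.24:
pH = 4.699 + (-0.339) = 4.36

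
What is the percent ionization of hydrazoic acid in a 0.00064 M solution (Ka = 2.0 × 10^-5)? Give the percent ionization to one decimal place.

16.2%

HN3 ⇌ N3- + H+; let x = [H+] at equilibrium.
Solve x² + 2e-05x − 1.28e-08 = 0 → x = 1.04 × 10^-4 M
Fraction ionized = 1.04 × 10^-4 / 0.00064 = 0.1625 → 16.2%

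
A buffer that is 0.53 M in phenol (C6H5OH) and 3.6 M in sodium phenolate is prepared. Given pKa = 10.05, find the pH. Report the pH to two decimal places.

pH = 10.88

Henderson–Hasselbalch: pH = pKa + log([C6H5O-]/[C6H5OH]) = 10.05 + log(3.6/0.53)
pH = 10.05 + (+0.832) = 10.88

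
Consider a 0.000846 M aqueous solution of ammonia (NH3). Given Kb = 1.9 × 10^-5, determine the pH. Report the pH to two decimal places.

NH3 + H2O ⇌ NH4+ + OH-
Kb = [OH-]²/(0.000846 − [OH-]) = 1.9 × 10^-5
[OH-] is not negligible relative to C₀; solve [OH-]² + 1.9e-05·[OH-] − 1.61e-08 = 0.
[OH-] = [−1.9e-05 + √(1.9e-05² + 6.43e-08)]/2 = 1.18 × 10^-4 M
pOH = −log(1.18 × 10^-4) = 3.93; pH = 14.00 − 3.93 = 10.07

pH = 10.07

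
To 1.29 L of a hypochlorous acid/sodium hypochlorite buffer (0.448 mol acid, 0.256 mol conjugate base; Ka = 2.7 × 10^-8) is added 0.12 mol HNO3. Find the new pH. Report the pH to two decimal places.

pH = 6.95

Added H+ converts OCl- to HOCl: HOCl → 0.568 mol, OCl- → 0.136 mol.
pKa = −log(2.7 × 10^-8) = 7.569
pH = pKa + log([A⁻]/[HA]) = 7.569 + log(0.136/0.568) = 7.569 -0.621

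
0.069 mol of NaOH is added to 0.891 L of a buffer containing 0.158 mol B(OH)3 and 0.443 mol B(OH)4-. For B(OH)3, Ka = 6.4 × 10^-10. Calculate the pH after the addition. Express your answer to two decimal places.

OH- converts B(OH)3 to B(OH)4-: B(OH)3 → 0.089 mol, B(OH)4- → 0.512 mol.
pKa = −log(6.4 × 10^-10) = 9.194
pH = pKa + log([A⁻]/[HA]) = 9.194 + log(0.512/0.089) = 9.194 +0.760

pH = 9.95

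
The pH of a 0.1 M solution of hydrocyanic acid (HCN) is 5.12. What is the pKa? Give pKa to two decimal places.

[H+] = 10^(-5.12) = 7.59 × 10^-6 M
At equilibrium [HA] = 0.1 − 7.59 × 10^-6 = 1.00 × 10^-1 M
Ka = [H+][A-]/[HA] = (7.59 × 10^-6)² / 1.00 × 10^-1 = 5.76 × 10^-10
pKa = -log(5.76 × 10^-10) = 9.24

pKa = 9.24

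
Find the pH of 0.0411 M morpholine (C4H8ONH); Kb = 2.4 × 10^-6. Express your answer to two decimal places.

pH = 10.50

C4H8ONH + H2O ⇌ C4H8ONH2+ + OH-
From the ICE table, Kb = [OH-]²/(0.0411 − [OH-]) = 2.4 × 10^-6.
Neglecting [OH-] in the denominator: [OH-] = √(2.4 × 10^-6 × 0.0411) = 3.14 × 10^-4 M
pOH = −log(3.14 × 10^-4) = 3.50; pH = 14.00 − 3.50 = 10.50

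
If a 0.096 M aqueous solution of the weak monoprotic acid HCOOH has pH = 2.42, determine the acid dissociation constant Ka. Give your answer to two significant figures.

Ka = 1.6 × 10^-4

[H+] = 10^(-2.42) = 3.80 × 10^-3 M
At equilibrium [HA] = 0.096 − 3.80 × 10^-3 = 9.22 × 10^-2 M
Ka = [H+][A-]/[HA] = (3.80 × 10^-3)² / 9.22 × 10^-2 = 1.6 × 10^-4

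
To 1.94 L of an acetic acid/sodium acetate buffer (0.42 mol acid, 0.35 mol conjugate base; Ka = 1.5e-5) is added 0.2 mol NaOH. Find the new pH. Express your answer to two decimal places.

After neutralization: n(CH3COOH) = 0.22 mol, n(CH3COO-) = 0.55 mol.
pKa = −log(1.5 × 10^-5) = 4.824
pH = pKa + log([A⁻]/[HA]) = 4.824 + log(0.55/0.22) = 4.824 +0.398

pH = 5.22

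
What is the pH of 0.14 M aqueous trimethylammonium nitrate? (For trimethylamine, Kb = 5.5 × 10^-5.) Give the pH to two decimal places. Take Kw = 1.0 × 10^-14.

pH = 5.30

(CH3)3NH+ is the conjugate acid of the weak base (CH3)3N.
Ka = Kw/Kb = 1.0×10^-14 / 5.5 × 10^-5 = 1.82 × 10^-10
From the ICE table, Ka = x²/(0.14 − x) = 1.82 × 10^-10.
Assume x ≪ 0.14: x ≈ √(1.82 × 10^-10 × 0.14) = 5.05 × 10^-6 M
(x/C₀ = 0.0036% < 5%, so the approximation holds.)
pH = −log(5.05 × 10^-6) = 5.30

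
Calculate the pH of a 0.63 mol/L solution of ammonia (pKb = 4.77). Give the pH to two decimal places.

pH = 11.51

NH3 + H2O ⇌ NH4+ + OH-
Kb = 10^(−4.77) = 1.70 × 10^-5
Let x = [OH-] at equilibrium. Kb = x²/(0.63 − x).
Assume x ≪ 0.63: x ≈ √(1.70 × 10^-5 × 0.63) = 3.27 × 10^-3 M
(x/C₀ = 0.52% < 5%, so the approximation holds.)
pOH = −log(3.27 × 10^-3) = 2.49; pH = 14.00 − 2.49 = 11.51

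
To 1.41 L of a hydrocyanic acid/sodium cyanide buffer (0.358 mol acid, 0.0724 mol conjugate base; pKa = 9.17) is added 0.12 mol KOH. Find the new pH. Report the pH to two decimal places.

pH = 9.08

OH- converts HCN to CN-: HCN → 0.238 mol, CN- → 0.192 mol.
pH = pKa + log([A⁻]/[HA]) = 9.17 + log(0.192/0.238) = 9.17 -0.093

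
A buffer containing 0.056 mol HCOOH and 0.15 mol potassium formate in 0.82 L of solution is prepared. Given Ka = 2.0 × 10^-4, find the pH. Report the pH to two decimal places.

pKa = −log(2.0 × 10^-4) = 3.699
pH = pKa + log([A⁻]/[HA]) = 3.699 + log(0.15/0.056)
pH = 3.699 + (+0.428) = 4.13

pH = 4.13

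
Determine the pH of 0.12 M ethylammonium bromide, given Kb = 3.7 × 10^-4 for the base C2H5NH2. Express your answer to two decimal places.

pH = 5.74

C2H5NH3+ is the conjugate acid of the weak base C2H5NH2.
Ka = Kw/Kb = 1.0×10^-14 / 3.7 × 10^-4 = 2.70 × 10^-11
Ka = [H+]²/(0.12 − [H+]) = 2.70 × 10^-11
Since Ka ≪ C₀, [H+] ≈ √(Ka·C₀) = 1.80 × 10^-6 M.
pH = −log(1.80 × 10^-6) = 5.74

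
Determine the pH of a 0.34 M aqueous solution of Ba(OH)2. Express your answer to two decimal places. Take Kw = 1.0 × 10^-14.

pH = 13.83

Ba(OH)2 is a strong base (each formula unit releases 2 OH-); [OH-] = 0.68 M.
pOH = -log(0.68) = 0.17
pH = 14.00 - 0.17 = 13.83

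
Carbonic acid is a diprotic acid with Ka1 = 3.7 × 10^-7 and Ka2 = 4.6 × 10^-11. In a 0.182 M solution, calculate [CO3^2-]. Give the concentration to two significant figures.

4.6 × 10^-11 M

First ionization gives [H+] ≈ [HCO3-] = 2.59 × 10^-4 M.
Second step: Ka2 = [H+][CO3^2-]/[HCO3-] ≈ [CO3^2-] (since [H+] ≈ [HCO3-]).
So [CO3^2-] ≈ Ka2.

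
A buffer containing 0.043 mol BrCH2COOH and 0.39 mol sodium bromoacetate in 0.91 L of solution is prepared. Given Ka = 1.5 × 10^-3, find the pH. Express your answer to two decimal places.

pKa = −log(1.5 × 10^-3) = 2.824
Using pH = pKa + log([base]/[acid]) with [base]/[acid] = 0.39/0.043:
pH = 2.824 + (+0.958) = 3.78

pH = 3.78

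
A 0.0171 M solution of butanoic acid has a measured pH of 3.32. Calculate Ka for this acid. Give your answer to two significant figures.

Ka = 1.4 × 10^-5

[H+] = 10^(-3.32) = 4.79 × 10^-4 M
At equilibrium [HA] = 0.0171 − 4.79 × 10^-4 = 1.66 × 10^-2 M
Ka = [H+][A-]/[HA] = (4.79 × 10^-4)² / 1.66 × 10^-2 = 1.4 × 10^-5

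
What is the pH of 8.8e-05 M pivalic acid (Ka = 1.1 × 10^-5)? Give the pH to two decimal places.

(CH3)3CCOOH ⇌ (CH3)3CCOO- + H+
Ka = [H+]²/(8.8e-05 − [H+]) = 1.1 × 10^-5
Here C₀/Ka ≈ 8, so the small-[H+] approximation fails. Use the quadratic:
[H+] = [−1.1e-05 + √(1.1e-05² + 3.87e-09)]/2 = 2.61 × 10^-5 M
pH = −log(2.61 × 10^-5) = 4.58

pH = 4.58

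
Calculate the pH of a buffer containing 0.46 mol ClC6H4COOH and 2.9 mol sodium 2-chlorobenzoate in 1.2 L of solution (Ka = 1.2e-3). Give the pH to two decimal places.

pH = 3.72

pKa = −log(1.2 × 10^-3) = 2.921
Using pH = pKa + log([base]/[acid]) with [base]/[acid] = 2.9/0.46:
pH = 2.921 + (+0.800) = 3.72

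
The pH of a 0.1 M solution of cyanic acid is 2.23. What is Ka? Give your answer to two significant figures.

[H+] = 10^(-2.23) = 5.89 × 10^-3 M
At equilibrium [HA] = 0.1 − 5.89 × 10^-3 = 9.41 × 10^-2 M
Ka = [H+][A-]/[HA] = (5.89 × 10^-3)² / 9.41 × 10^-2 = 3.7 × 10^-4

Ka = 3.7 × 10^-4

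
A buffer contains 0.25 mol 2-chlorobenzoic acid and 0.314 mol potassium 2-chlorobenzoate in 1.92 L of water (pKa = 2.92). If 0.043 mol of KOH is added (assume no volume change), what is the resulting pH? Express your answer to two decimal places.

pH = 3.16

OH- converts ClC6H4COOH to ClC6H4COO-: ClC6H4COOH → 0.207 mol, ClC6H4COO- → 0.357 mol.
pH = pKa + log([A⁻]/[HA]) = 2.92 + log(0.357/0.207) = 2.92 +0.237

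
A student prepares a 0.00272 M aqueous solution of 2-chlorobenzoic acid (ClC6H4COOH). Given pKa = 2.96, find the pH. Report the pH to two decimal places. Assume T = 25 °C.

ClC6H4COOH ⇌ ClC6H4COO- + H+
Ka = 10^(−2.96) = 1.10 × 10^-3
Ka = [H+]²/(0.00272 − [H+]) = 1.10 × 10^-3
[H+] is not negligible relative to C₀; solve [H+]² + 0.0011·[H+] − 2.99e-06 = 0.
[H+] = (−Ka + √(Ka² + 4·Ka·C₀))/2 = 1.27 × 10^-3 M
pH = −log(1.27 × 10^-3) = 2.90

pH = 2.90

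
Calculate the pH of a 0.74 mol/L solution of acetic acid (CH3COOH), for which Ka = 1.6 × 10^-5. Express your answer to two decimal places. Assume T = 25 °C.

pH = 2.46

CH3COOH ⇌ CH3COO- + H+
Ka = [H+]²/(0.74 − [H+]) = 1.6 × 10^-5
Neglecting [H+] in the denominator: [H+] = √(1.6 × 10^-5 × 0.74) = 3.44 × 10^-3 M
([H+]/C₀ = 0.46% < 5%, so the approximation holds.)
pH = −log[H+] = −log(3.44 × 10^-3) = 2.46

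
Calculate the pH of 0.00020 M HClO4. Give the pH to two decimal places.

pH = 3.70

HClO4 is a strong acid and dissociates completely, so [H+] = 0.00020 M.
pH = -log(0.0002) = 3.70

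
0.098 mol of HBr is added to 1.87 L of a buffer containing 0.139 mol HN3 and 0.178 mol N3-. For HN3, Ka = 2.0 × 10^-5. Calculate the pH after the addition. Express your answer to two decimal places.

Added H+ converts N3- to HN3: HN3 → 0.237 mol, N3- → 0.08 mol.
pKa = −log(2.0 × 10^-5) = 4.699
pH = pKa + log([A⁻]/[HA]) = 4.699 + log(0.08/0.237) = 4.699 -0.472

pH = 4.23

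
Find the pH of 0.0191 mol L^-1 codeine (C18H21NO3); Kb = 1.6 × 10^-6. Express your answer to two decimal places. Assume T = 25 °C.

C18H21NO3 + H2O ⇌ C18H22NO3+ + OH-
Kb = x²/(0.0191 − x) = 1.6 × 10^-6
Since Kb ≪ C₀, x ≈ √(Kb·C₀) = 1.75 × 10^-4 M.
Check: 0.92% ionized — well under 5%, approximation valid.
pOH = −log(1.75 × 10^-4) = 3.76; pH = 14.00 − 3.76 = 10.24

pH = 10.24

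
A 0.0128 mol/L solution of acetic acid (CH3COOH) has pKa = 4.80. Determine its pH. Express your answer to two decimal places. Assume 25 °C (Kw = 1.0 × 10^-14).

CH3COOH ⇌ CH3COO- + H+
Ka = 10^(−4.80) = 1.58 × 10^-5
From the ICE table, Ka = [H+]²/(0.0128 − [H+]) = 1.58 × 10^-5.
Since Ka ≪ C₀, [H+] ≈ √(Ka·C₀) = 4.50 × 10^-4 M.
pH = −log[H+] = −log(4.50 × 10^-4) = 3.35

pH = 3.35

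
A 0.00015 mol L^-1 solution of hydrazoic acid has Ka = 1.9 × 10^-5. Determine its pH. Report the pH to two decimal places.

HN3 ⇌ N3- + H+
Let x = [H+] at equilibrium. Ka = x²/(0.00015 − x).
The 5% rule fails; solving x² + Ka·x − Ka·C₀ = 0 exactly:
x = [−1.9e-05 + √(1.9e-05² + 1.14e-08)]/2 = 4.47 × 10^-5 M
pH = −log[H+] = −log(4.47 × 10^-5) = 4.35

pH = 4.35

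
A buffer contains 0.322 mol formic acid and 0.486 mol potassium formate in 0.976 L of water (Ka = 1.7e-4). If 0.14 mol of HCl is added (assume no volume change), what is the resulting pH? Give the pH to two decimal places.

pH = 3.64

After neutralization: n(HCOOH) = 0.462 mol, n(HCOO-) = 0.346 mol.
pKa = −log(1.7 × 10^-4) = 3.770
Henderson–Hasselbalch with mole ratio 0.346/0.462: pH = 3.770 + (-0.126)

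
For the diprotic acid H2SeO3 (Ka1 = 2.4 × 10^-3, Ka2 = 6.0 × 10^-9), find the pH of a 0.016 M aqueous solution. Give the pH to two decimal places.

pH = 2.29

Since Ka1 ≫ Ka2, the first ionization dominates [H+].
Ka1 = x²/(0.016 − x) = 2.4 × 10^-3
Solving the quadratic: x = (−Ka1 + √(Ka1² + 4·Ka1·C₀))/2 = 5.11 × 10^-3 M
pH = −log(5.11 × 10^-3) = 2.29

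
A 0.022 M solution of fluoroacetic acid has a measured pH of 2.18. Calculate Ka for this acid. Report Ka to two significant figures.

[H+] = 10^(-2.18) = 6.61 × 10^-3 M
At equilibrium [HA] = 0.022 − 6.61 × 10^-3 = 1.54 × 10^-2 M
Ka = [H+][A-]/[HA] = (6.61 × 10^-3)² / 1.54 × 10^-2 = 2.8 × 10^-3

Ka = 2.8 × 10^-3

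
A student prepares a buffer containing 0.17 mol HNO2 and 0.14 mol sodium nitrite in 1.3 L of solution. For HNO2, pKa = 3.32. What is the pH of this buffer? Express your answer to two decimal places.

pH = 3.24

Henderson–Hasselbalch: pH = pKa + log([NO2-]/[HNO2]) = 3.32 + log(0.14/0.17)
pH = 3.32 + (-0.084) = 3.24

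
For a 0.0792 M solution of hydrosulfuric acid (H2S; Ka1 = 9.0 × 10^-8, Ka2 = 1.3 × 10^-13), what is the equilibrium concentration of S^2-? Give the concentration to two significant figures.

1.3 × 10^-13 M

First ionization gives [H+] ≈ [HS-] = 8.44 × 10^-5 M.
Second step: Ka2 = [H+][S^2-]/[HS-] ≈ [S^2-] (since [H+] ≈ [HS-]).
So [S^2-] ≈ Ka2.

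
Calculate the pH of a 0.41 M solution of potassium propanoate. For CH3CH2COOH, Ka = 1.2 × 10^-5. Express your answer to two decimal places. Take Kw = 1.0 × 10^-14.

pH = 9.27

CH3CH2COO- is the conjugate base of the weak acid CH3CH2COOH.
Kb = Kw/Ka = 1.0×10^-14 / 1.2 × 10^-5 = 8.33 × 10^-10
Kb = [OH-]²/(0.41 − [OH-]) = 8.33 × 10^-10
Neglecting [OH-] in the denominator: [OH-] = √(8.33 × 10^-10 × 0.41) = 1.85 × 10^-5 M
pOH = −log(1.85 × 10^-5) = 4.73; pH = 14.00 − 4.73 = 9.27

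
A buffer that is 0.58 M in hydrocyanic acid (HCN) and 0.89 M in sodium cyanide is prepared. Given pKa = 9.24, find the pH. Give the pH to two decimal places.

Henderson–Hasselbalch: pH = pKa + log([CN-]/[HCN]) = 9.24 + log(0.89/0.58)
pH = 9.24 + (+0.186) = 9.43

pH = 9.43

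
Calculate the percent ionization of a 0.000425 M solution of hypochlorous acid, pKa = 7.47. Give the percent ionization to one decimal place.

0.9%

HOCl ⇌ OCl- + H+; let x = [H+] at equilibrium.
Ka = 10^(−7.47) = 3.39 × 10^-8
x ≈ √(Ka·C₀) = √(3.39 × 10^-8 × 0.000425) = 3.80 × 10^-6 M
Fraction ionized = 3.80 × 10^-6 / 0.000425 = 0.0089 → 0.9%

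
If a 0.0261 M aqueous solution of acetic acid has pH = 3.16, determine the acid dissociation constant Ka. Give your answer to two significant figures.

[H+] = 10^(-3.16) = 6.92 × 10^-4 M
At equilibrium [HA] = 0.0261 − 6.92 × 10^-4 = 2.54 × 10^-2 M
Ka = [H+][A-]/[HA] = (6.92 × 10^-4)² / 2.54 × 10^-2 = 1.9 × 10^-5

Ka = 1.9 × 10^-5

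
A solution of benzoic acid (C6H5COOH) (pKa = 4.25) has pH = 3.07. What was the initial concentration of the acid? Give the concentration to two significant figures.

[H+] = 10^(-3.07) = 8.51 × 10^-4 M = x
Ka = 10^(−4.25) = 5.62 × 10^-5
Ka = x²/(C₀ − x) ⇒ C₀ = x + x²/Ka
C₀ = 8.51 × 10^-4 + (8.51 × 10^-4)²/(5.62 × 10^-5) = 1.37 × 10^-2 M

C₀ = 1.4 × 10^-2 M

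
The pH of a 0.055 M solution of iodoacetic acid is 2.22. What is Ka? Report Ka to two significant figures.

[H+] = 10^(-2.22) = 6.03 × 10^-3 M
At equilibrium [HA] = 0.055 − 6.03 × 10^-3 = 4.90 × 10^-2 M
Ka = [H+][A-]/[HA] = (6.03 × 10^-3)² / 4.90 × 10^-2 = 7.4 × 10^-4

Ka = 7.4 × 10^-4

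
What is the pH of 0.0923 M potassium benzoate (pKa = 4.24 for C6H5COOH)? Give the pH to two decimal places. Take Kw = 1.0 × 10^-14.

C6H5COO- is the conjugate base of the weak acid C6H5COOH.
Ka = 10^(−4.24) = 5.75 × 10^-5
Kb = Kw/Ka = 1.0×10^-14 / 5.75 × 10^-5 = 1.74 × 10^-10
Kb = [OH-]²/(0.0923 − [OH-]) = 1.74 × 10^-10
Since Kb ≪ C₀, [OH-] ≈ √(Kb·C₀) = 4.01 × 10^-6 M.
([OH-]/C₀ = 0.0043% < 5%, so the approximation holds.)
pOH = −log(4.01 × 10^-6) = 5.40; pH = 14.00 − 5.40 = 8.60

pH = 8.60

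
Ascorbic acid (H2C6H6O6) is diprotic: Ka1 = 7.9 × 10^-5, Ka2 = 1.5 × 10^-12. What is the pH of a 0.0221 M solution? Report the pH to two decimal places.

pH = 2.89

Since Ka1 ≫ Ka2, the first ionization dominates [H+].
Ka1 = x²/(0.0221 − x) = 7.9 × 10^-5
Solving the quadratic: x = (−Ka1 + √(Ka1² + 4·Ka1·C₀))/2 = 1.28 × 10^-3 M
pH = −log(1.28 × 10^-3) = 2.89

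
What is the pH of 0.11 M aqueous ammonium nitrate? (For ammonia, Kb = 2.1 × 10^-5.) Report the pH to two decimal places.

pH = 5.14

NH4+ is the conjugate acid of the weak base NH3.
Ka = Kw/Kb = 1.0×10^-14 / 2.1 × 10^-5 = 4.76 × 10^-10
Let x = [H+] at equilibrium. Ka = x²/(0.11 − x).
Assume x ≪ 0.11: x ≈ √(4.76 × 10^-10 × 0.11) = 7.24 × 10^-6 M
pH = −log[H+] = −log(7.24 × 10^-6) = 5.14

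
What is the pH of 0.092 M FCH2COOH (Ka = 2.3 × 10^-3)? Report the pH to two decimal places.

FCH2COOH ⇌ FCH2COO- + H+
Ka = [H+]²/(0.092 − [H+]) = 2.3 × 10^-3
[H+] is not negligible relative to C₀; solve [H+]² + 0.0023·[H+] − 0.000212 = 0.
[H+] = [−0.0023 + √(0.0023² + 0.000846)]/2 = 1.34 × 10^-2 M
pH = −log[H+] = −log(1.34 × 10^-2) = 1.87

pH = 1.87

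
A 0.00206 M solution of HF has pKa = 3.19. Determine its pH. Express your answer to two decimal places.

HF ⇌ F- + H+
Ka = 10^(−3.19) = 6.46 × 10^-4
Let x = [H+] at equilibrium. Ka = x²/(0.00206 − x).
Here C₀/Ka ≈ 3.19, so the small-x approximation fails. Use the quadratic:
x = (−Ka + √(Ka² + 4·Ka·C₀))/2 = 8.75 × 10^-4 M
pH = −log[H+] = −log(8.75 × 10^-4) = 3.06

pH = 3.06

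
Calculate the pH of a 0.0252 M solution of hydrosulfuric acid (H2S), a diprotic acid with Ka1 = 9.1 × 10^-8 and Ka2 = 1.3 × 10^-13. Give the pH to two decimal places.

pH = 4.32

Since Ka1 ≫ Ka2, the first ionization dominates [H+].
Ka1 = x²/(0.0252 − x) = 9.1 × 10^-8
x ≈ √(9.1 × 10^-8 × 0.0252) = 4.79 × 10^-5 M
pH = −log(4.79 × 10^-5) = 4.32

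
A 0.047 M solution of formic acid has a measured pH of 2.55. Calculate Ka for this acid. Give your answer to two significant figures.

Ka = 1.8 × 10^-4

[H+] = 10^(-2.55) = 2.82 × 10^-3 M
At equilibrium [HA] = 0.047 − 2.82 × 10^-3 = 4.42 × 10^-2 M
Ka = [H+][A-]/[HA] = (2.82 × 10^-3)² / 4.42 × 10^-2 = 1.8 × 10^-4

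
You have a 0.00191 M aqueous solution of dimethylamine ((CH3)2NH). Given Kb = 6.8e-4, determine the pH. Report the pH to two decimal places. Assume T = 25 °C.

pH = 10.93

(CH3)2NH + H2O ⇌ (CH3)2NH2+ + OH-
Kb = [OH-]²/(0.00191 − [OH-]) = 6.8 × 10^-4
Here C₀/Kb ≈ 2.81, so the small-[OH-] approximation fails. Use the quadratic:
[OH-] = [−0.00068 + √(0.00068² + 5.2e-06)]/2 = 8.49 × 10^-4 M
pOH = 3.07, so pH = 14.00 − pOH = 10.93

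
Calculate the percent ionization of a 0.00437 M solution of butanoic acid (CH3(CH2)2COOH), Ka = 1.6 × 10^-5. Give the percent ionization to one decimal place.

CH3(CH2)2COOH ⇌ CH3(CH2)2COO- + H+; let x = [H+] at equilibrium.
Ka = x²/(C₀ − x); solving the quadratic gives x = 2.57 × 10^-4 M.
Fraction ionized = 2.57 × 10^-4 / 0.00437 = 0.0588 → 5.9%

5.9%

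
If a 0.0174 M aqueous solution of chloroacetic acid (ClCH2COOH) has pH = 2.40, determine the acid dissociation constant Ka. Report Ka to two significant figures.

[H+] = 10^(-2.40) = 3.98 × 10^-3 M
At equilibrium [HA] = 0.0174 − 3.98 × 10^-3 = 1.34 × 10^-2 M
Ka = [H+][A-]/[HA] = (3.98 × 10^-3)² / 1.34 × 10^-2 = 1.2 × 10^-3

Ka = 1.2 × 10^-3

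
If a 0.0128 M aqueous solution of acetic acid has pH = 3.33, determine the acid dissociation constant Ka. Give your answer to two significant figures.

Ka = 1.8 × 10^-5

[H+] = 10^(-3.33) = 4.68 × 10^-4 M
At equilibrium [HA] = 0.0128 − 4.68 × 10^-4 = 1.23 × 10^-2 M
Ka = [H+][A-]/[HA] = (4.68 × 10^-4)² / 1.23 × 10^-2 = 1.8 × 10^-5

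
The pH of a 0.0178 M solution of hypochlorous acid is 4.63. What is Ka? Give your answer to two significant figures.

Ka = 3.1 × 10^-8

[H+] = 10^(-4.63) = 2.34 × 10^-5 M
At equilibrium [HA] = 0.0178 − 2.34 × 10^-5 = 1.78 × 10^-2 M
Ka = [H+][A-]/[HA] = (2.34 × 10^-5)² / 1.78 × 10^-2 = 3.1 × 10^-8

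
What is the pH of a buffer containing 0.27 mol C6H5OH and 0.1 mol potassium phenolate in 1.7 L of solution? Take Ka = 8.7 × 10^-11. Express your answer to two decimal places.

pH = 9.63

pKa = −log(8.7 × 10^-11) = 10.060
pH = pKa + log([A⁻]/[HA]) = 10.060 + log(0.1/0.27)
pH = 10.060 + (-0.431) = 9.63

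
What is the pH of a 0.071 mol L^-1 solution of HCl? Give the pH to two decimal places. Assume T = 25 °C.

pH = 1.15

HCl is a strong acid and dissociates completely, so [H+] = 0.071 M.
pH = -log(0.071) = 1.15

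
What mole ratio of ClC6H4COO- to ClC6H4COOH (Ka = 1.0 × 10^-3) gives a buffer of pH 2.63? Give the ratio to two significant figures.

ratio = 0.43

pKa = -log(1.0 × 10^-3) = 3.000
pH = pKa + log(r) ⇒ log(r) = 2.63 − 3.000 = -0.370
r = [ClC6H4COO-]/[ClC6H4COOH] = 10^(-0.370) = 0.427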